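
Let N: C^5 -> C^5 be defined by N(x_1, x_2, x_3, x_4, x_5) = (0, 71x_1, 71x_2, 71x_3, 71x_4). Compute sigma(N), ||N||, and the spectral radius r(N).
sigma(N) = {0}; ||N|| = 71; r(N) = 0. (N is nilpotent with N^5 = 0.)

On C^5, N is a strictly lower-triangular matrix with 71 on the subdiagonal and zeros elsewhere, so its characteristic polynomial is lambda^5 and every eigenvalue is 0: sigma(N) = {0}. For the operator norm, N e_i = 71e_{i+1} for i = 1, ..., 4 and N e_5 = 0, so the singular values of N are 71 (with multiplicity 4) and 0; hence ||N|| = 71. The spectral radius r(N) = max|lambda| = 0. Note ||N|| > r(N) — characteristic of non-normal nilpotent operators. Indeed N^5 = 0.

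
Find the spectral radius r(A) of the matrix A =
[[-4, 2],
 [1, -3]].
r(A) = 5

The eigenvalues of A are the roots of its characteristic polynomial. With M = A (coefficients from the trace and determinant):
  p(λ) = det(λ I - M) = λ^2 + 7λ + 10.
For λ^2 + 7λ + 10 the discriminant is 9. It is a perfect square (3^2), so the roots are rational: λ = (-7 ± 3)/2 = -2, -5.
Thus the eigenvalues (to 4 decimals) are -2 (modulus 2); -5 (modulus 5). The spectral radius is the largest modulus: r(A) = 5. (Cross-check: r(A) ≤ ||A||_2 ≈ 5.1167; equality holds whenever A is normal, though it can also hold for some non-normal A.)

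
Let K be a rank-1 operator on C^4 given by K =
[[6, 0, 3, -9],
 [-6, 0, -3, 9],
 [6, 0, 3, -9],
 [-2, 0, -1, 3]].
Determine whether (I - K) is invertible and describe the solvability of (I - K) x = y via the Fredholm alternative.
(I - K) is invertible (det(I - K) = -11 ≠ 0), so for every y in C^4 the equation (I - K) x = y has a unique solution.

K has rank 1, so it is an outer product K = u v^T: every row of K is a multiple of one row vector. Reading off the entries, u = (3, -3, 3, -1) and v = (2, 0, 1, -3) (row i of K equals u_i·v^T). A rank-one matrix u v^T satisfies K u = u (v·u) and kills the (3)-dimensional subspace v^⊥, so its characteristic polynomial is lambda^3 (lambda - v·u) with v·u = tr K = 12. Hence the eigenvalues of I - K are 1 (multiplicity 3) and 1 - (12) = -11, so det(I - K) = -11. (Direct check: I - K =
[[-5, 0, -3, 9],
 [6, 1, 3, -9],
 [-6, 0, -2, 9],
 [2, 0, 1, -2]]
has determinant -11.) The finite-dimensional Fredholm alternative says: either (I - K) is invertible, or ker(I - K) ≠ {0} and then range(I - K) = ker((I - K)^*)^⊥, with dim ker(I - K) = dim ker((I - K)^*). Since det(I - K) ≠ 0, 1 is not an eigenvalue of K and ker(I - K) = {0}, so we are in the first case: for every y there is a unique x = (I - K)^(-1) y. Explicitly, by the Sherman–Morrison formula, (I - u v^T)^(-1) = I + u v^T/(1 - v·u), i.e. (I - K)^(-1) = I + K/(-11).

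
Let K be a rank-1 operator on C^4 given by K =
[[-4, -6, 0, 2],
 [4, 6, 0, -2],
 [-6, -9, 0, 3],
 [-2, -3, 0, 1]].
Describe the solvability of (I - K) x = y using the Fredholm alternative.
(I - K) is invertible (det(I - K) = -2 ≠ 0), so for every y in C^4 the equation (I - K) x = y has a unique solution.

K has rank 1, so it is an outer product K = u v^T: every row of K is a multiple of one row vector. Reading off the entries, u = (-2, 2, -3, -1) and v = (2, 3, 0, -1) (row i of K equals u_i·v^T). A rank-one matrix u v^T satisfies K u = u (v·u) and kills the (3)-dimensional subspace v^⊥, so its characteristic polynomial is lambda^3 (lambda - v·u) with v·u = tr K = 3. Hence the eigenvalues of I - K are 1 (multiplicity 3) and 1 - (3) = -2, so det(I - K) = -2. (Direct check: I - K =
[[5, 6, 0, -2],
 [-4, -5, 0, 2],
 [6, 9, 1, -3],
 [2, 3, 0, 0]]
has determinant -2.) The finite-dimensional Fredholm alternative says: either (I - K) is invertible, or ker(I - K) ≠ {0} and then range(I - K) = ker((I - K)^*)^⊥, with dim ker(I - K) = dim ker((I - K)^*). Since det(I - K) ≠ 0, 1 is not an eigenvalue of K and ker(I - K) = {0}, so we are in the first case: for every y there is a unique x = (I - K)^(-1) y. Explicitly, by the Sherman–Morrison formula, (I - u v^T)^(-1) = I + u v^T/(1 - v·u), i.e. (I - K)^(-1) = I + K/(-2).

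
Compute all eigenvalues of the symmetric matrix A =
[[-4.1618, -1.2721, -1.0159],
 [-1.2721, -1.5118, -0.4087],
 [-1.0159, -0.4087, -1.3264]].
sigma(A) ≈ {-5, -1} (-1 with multiplicity 2)

A is real symmetric, so its spectrum consists of real eigenvalues. Expanding the characteristic polynomial of the displayed matrix gives
  det(λ I - A) = p(λ) = λ^3 + (7)λ^2 + (11)λ + (5).
Solving p(λ) = 0 yields eigenvalues ≈ -5, -1, -1. (A is shown rounded to 4 decimals, so these recover the underlying integer eigenvalues to within that precision.)
Verification: the trace of A = -7 equals the sum of eigenvalues -7, and det(A) ≈ -4.9999 matches the eigenvalue product -5.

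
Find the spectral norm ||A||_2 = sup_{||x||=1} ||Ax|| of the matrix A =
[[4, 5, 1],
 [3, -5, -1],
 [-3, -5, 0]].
||A||_2 ≈ 9.1799 (= sqrt(largest eigenvalue of A^T A))

||A||_2 = sigma_max(A) = sqrt(lambda_max(A^T A)). Form the symmetric matrix M = A^T A =
[[34, 20, 1],
 [20, 75, 10],
 [1, 10, 2]].
Its characteristic polynomial (trace, sum of principal 2x2 minors, determinant of M give the coefficients) is
  p(λ) = det(λ I - M) = λ^3 - 111λ^2 + 2267λ - 1225.
No integer candidate from the rational root theorem (±divisors of 1225) is a root, so the roots are irrational. The cubic discriminant is Δ = 15524794192 > 0, so there are three distinct real roots. p(0) = -1225 and p(1) = 932 have opposite signs, so a root lies in (0, 1); Newton's method refines it to λ ≈ 0.5554. p(26) = 257 and p(27) = -1252 have opposite signs, so a root lies in (26, 27); Newton's method refines it to λ ≈ 26.1733. p(84) = -1309 and p(85) = 3620 have opposite signs, so a root lies in (84, 85); Newton's method refines it to λ ≈ 84.2713. Check (Vieta): the three roots sum to 111, matching tr M = 111.
So the eigenvalues of A^T A are ≈ 0.5554, 26.1733, 84.2713 (all ≥ 0, as they must be for A^T A). The largest is λ_max ≈ 84.2713, hence ||A||_2 = sqrt(λ_max) ≈ 9.1799.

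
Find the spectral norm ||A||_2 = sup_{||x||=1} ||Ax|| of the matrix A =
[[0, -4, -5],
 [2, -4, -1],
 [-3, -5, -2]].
||A||_2 ≈ 9.0018 (= sqrt(largest eigenvalue of A^T A))

||A||_2 = sigma_max(A) = sqrt(lambda_max(A^T A)). Form the symmetric matrix M = A^T A =
[[13, 7, 4],
 [7, 57, 34],
 [4, 34, 30]].
Its characteristic polynomial (trace, sum of principal 2x2 minors, determinant of M give the coefficients) is
  p(λ) = det(λ I - M) = λ^3 - 100λ^2 + 1620λ - 6724.
No integer candidate from the rational root theorem (±divisors of 6724) is a root, so the roots are irrational. The cubic discriminant is Δ = 728343248 > 0, so there are three distinct real roots. p(6) = -388 and p(7) = 59 have opposite signs, so a root lies in (6, 7); Newton's method refines it to λ ≈ 6.8445. p(12) = 44 and p(13) = -367 have opposite signs, so a root lies in (12, 13); Newton's method refines it to λ ≈ 12.1236. p(81) = -163 and p(82) = 5084 have opposite signs, so a root lies in (81, 82); Newton's method refines it to λ ≈ 81.0319. Check (Vieta): the three roots sum to 100, matching tr M = 100.
So the eigenvalues of A^T A are ≈ 6.8445, 12.1236, 81.0319 (all ≥ 0, as they must be for A^T A). The largest is λ_max ≈ 81.0319, hence ||A||_2 = sqrt(λ_max) ≈ 9.0018.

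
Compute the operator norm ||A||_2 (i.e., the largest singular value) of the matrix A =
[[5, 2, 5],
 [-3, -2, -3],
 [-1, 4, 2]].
||A||_2 ≈ 8.9652 (= sqrt(largest eigenvalue of A^T A))

||A||_2 = sigma_max(A) = sqrt(lambda_max(A^T A)). Form the symmetric matrix M = A^T A =
[[35, 12, 32],
 [12, 24, 24],
 [32, 24, 38]].
Its characteristic polynomial (trace, sum of principal 2x2 minors, determinant of M give the coefficients) is
  p(λ) = det(λ I - M) = λ^3 - 97λ^2 + 1338λ - 144.
No integer candidate from the rational root theorem (±divisors of 144) is a root, so the roots are irrational. The cubic discriminant is Δ = 7073165700 > 0, so there are three distinct real roots. p(0) = -144 and p(1) = 1098 have opposite signs, so a root lies in (0, 1); Newton's method refines it to λ ≈ 0.1085. p(16) = 528 and p(17) = -518 have opposite signs, so a root lies in (16, 17); Newton's method refines it to λ ≈ 16.5161. p(80) = -1904 and p(81) = 3258 have opposite signs, so a root lies in (80, 81); Newton's method refines it to λ ≈ 80.3754. Check (Vieta): the three roots sum to 97, matching tr M = 97.
So the eigenvalues of A^T A are ≈ 0.1085, 16.5161, 80.3754 (all ≥ 0, as they must be for A^T A). The largest is λ_max ≈ 80.3754, hence ||A||_2 = sqrt(λ_max) ≈ 8.9652.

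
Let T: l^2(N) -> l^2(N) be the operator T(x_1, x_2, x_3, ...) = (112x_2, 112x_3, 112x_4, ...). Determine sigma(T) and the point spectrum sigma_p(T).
sigma(T) = closed disk {z in C : |z| ≤ 112}; sigma_p(T) = open disk {z in C : |z| < 112}

Note T = 112·V where V is the unit left shift (V x)_k = x_{k+1}; so sigma(T) = 112·sigma(V) and ||T|| = 112||V||. ||T x||^2 = 12544sum_{k≥2} |x_k|^2 ≤ 12544||x||^2, with equality on {x : x_1 = 0}, so ||T|| = 112. For any lambda with |lambda| < 112, set r = lambda/112 (|r| < 1); the vector x = (1, r, r^2, ...) is in l^2 and satisfies T x = 112(r, r^2, ...) = lambda x, so lambda is an eigenvalue. On the boundary |lambda| = 112 the geometric series diverges, so no l^2 eigenvector exists, but these lambda lie in the approximate point spectrum. Hence sigma(T) is the closed disk of radius 112 and sigma_p(T) is the open disk.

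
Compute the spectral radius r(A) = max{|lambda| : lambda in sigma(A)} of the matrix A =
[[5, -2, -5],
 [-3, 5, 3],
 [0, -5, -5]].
r(A) ≈ 4.7566

The eigenvalues of A are the roots of its characteristic polynomial. With M = A (coefficients from the trace, the sum of principal 2x2 minors, and det A):
  p(λ) = det(λ I - M) = λ^3 - 5λ^2 - 16λ + 95.
No integer candidate from the rational root theorem (±divisors of 95) is a root, so the roots are irrational. The cubic discriminant is Δ = -36591 < 0, so there is one real root and a complex-conjugate pair. p(-5) = -75 and p(-4) = 15 have opposite signs, so a root lies in (-5, -4); Newton's method refines it to λ ≈ -4.1989. Dividing out (λ - (-4.1989)) leaves approximately λ^2 - 9.1989λ + 22.6251. For λ^2 - 9.1989λ + 22.6251 the discriminant is -5.8807. It is negative, so the remaining roots are the complex-conjugate pair λ ≈ 4.5994 ± 1.2125i. Their product equals the constant term, so |λ|^2 ≈ 22.6251 and |λ| ≈ 4.7566.
Thus the eigenvalues (to 4 decimals) are -4.1989 (modulus 4.1989); 4.5994 ± 1.2125i (modulus 4.7566). The spectral radius is the largest modulus: r(A) ≈ 4.7566. (Cross-check: r(A) ≤ ||A||_2 ≈ 11.2125; equality holds whenever A is normal, though it can also hold for some non-normal A.)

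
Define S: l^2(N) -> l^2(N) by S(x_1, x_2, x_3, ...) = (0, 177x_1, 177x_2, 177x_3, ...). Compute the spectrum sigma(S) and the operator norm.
sigma(S) = closed disk {z in C : |z| ≤ 177}; ||S|| = 177

Note S = 177·U where U is the unit right shift (U x)_k = x_{k-1} (with x_0 := 0); so ||S|| = 177||U|| and sigma(S) = 177·sigma(U). ||S x||^2 = sum_{k≥1} |177x_k|^2 = 31329||x||^2, so ||S|| = 177 and sigma(S) ⊂ {|z| ≤ 177}. For any |lambda| < 177, the equation (S - lambda I) x = 0 forces x_1 = 0, then 177x_k = lambda x_{k+1} ⇒ x = 0, so S has no eigenvalues. But (S - lambda I) is not surjective for |lambda| < 177: solving (S - lambda I) x = e_1 would require x_n proportional to (lambda/177)^(-n), which is not in l^2. So every |lambda| < 177 lies in the residual spectrum. The boundary |lambda| = 177 is in the approximate point spectrum (the spectrum is closed). Hence sigma(S) is the closed disk of radius 177.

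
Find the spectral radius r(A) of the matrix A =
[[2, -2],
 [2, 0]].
r(A) = 2

The eigenvalues of A are the roots of its characteristic polynomial. With M = A (coefficients from the trace and determinant):
  p(λ) = det(λ I - M) = λ^2 - 2λ + 4.
For λ^2 - 2λ + 4 the discriminant is -12. It is negative, so the roots are the complex-conjugate pair λ = 1 ± (sqrt(12)/2) i ≈ 1 ± 1.7321i. For a conjugate pair the product of the roots equals the constant term, so |λ|^2 = 4 and |λ| = sqrt(4) = 2.
Thus the eigenvalues (to 4 decimals) are 1 ± 1.7321i (modulus 2). The spectral radius is the largest modulus: r(A) = 2. (Cross-check: r(A) ≤ ||A||_2 ≈ 3.2361; equality holds whenever A is normal, though it can also hold for some non-normal A.)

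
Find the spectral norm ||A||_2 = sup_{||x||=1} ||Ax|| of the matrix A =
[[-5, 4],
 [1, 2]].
||A||_2 = sqrt((46 + sqrt(1332))/2) ≈ 6.4225 (= sqrt(largest eigenvalue of A^T A))

||A||_2 = sigma_max(A) = sqrt(lambda_max(A^T A)). Form the symmetric matrix M = A^T A =
[[26, -18],
 [-18, 20]].
Its characteristic polynomial (trace, determinant of M give the coefficients) is
  p(λ) = det(λ I - M) = λ^2 - 46λ + 196.
For λ^2 - 46λ + 196 the discriminant is 1332. It is nonnegative but not a perfect square, so the roots are real and irrational: λ = (46 ± sqrt(1332))/2 ≈ 41.2483, 4.7517.
So the eigenvalues of A^T A are ≈ 4.7517, 41.2483 (all ≥ 0, as they must be for A^T A). The largest is λ_max = (46 + sqrt(1332))/2 ≈ 41.2483, hence ||A||_2 = sqrt(λ_max) = sqrt((46 + sqrt(1332))/2) ≈ 6.4225.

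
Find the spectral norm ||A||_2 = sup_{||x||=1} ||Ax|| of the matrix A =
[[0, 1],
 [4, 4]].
||A||_2 = sqrt((33 + sqrt(1025))/2) ≈ 5.7016 (= sqrt(largest eigenvalue of A^T A))

||A||_2 = sigma_max(A) = sqrt(lambda_max(A^T A)). Form the symmetric matrix M = A^T A =
[[16, 16],
 [16, 17]].
Its characteristic polynomial (trace, determinant of M give the coefficients) is
  p(λ) = det(λ I - M) = λ^2 - 33λ + 16.
For λ^2 - 33λ + 16 the discriminant is 1025. It is nonnegative but not a perfect square, so the roots are real and irrational: λ = (33 ± sqrt(1025))/2 ≈ 32.5078, 0.4922.
So the eigenvalues of A^T A are ≈ 0.4922, 32.5078 (all ≥ 0, as they must be for A^T A). The largest is λ_max = (33 + sqrt(1025))/2 ≈ 32.5078, hence ||A||_2 = sqrt(λ_max) = sqrt((33 + sqrt(1025))/2) ≈ 5.7016.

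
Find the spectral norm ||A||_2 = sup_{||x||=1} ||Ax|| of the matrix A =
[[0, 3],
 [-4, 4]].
||A||_2 = sqrt((41 + sqrt(1105))/2) ≈ 6.0927 (= sqrt(largest eigenvalue of A^T A))

||A||_2 = sigma_max(A) = sqrt(lambda_max(A^T A)). Form the symmetric matrix M = A^T A =
[[16, -16],
 [-16, 25]].
Its characteristic polynomial (trace, determinant of M give the coefficients) is
  p(λ) = det(λ I - M) = λ^2 - 41λ + 144.
For λ^2 - 41λ + 144 the discriminant is 1105. It is nonnegative but not a perfect square, so the roots are real and irrational: λ = (41 ± sqrt(1105))/2 ≈ 37.1208, 3.8792.
So the eigenvalues of A^T A are ≈ 3.8792, 37.1208 (all ≥ 0, as they must be for A^T A). The largest is λ_max = (41 + sqrt(1105))/2 ≈ 37.1208, hence ||A||_2 = sqrt(λ_max) = sqrt((41 + sqrt(1105))/2) ≈ 6.0927.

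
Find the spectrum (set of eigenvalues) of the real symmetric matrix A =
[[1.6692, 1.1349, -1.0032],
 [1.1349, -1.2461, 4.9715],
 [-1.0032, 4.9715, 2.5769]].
sigma(A) ≈ {-5, 2, 6}

A is real symmetric, so its spectrum consists of real eigenvalues. Expanding the characteristic polynomial of the displayed matrix gives
  det(λ I - A) = p(λ) = λ^3 + (-3)λ^2 + (-28)λ + (60).
Solving p(λ) = 0 yields eigenvalues ≈ -5, 2, 6. (A is shown rounded to 4 decimals, so these recover the underlying integer eigenvalues to within that precision.)
Verification: the trace of A = 3 equals the sum of eigenvalues 3, and det(A) ≈ -60.0009 matches the eigenvalue product -60.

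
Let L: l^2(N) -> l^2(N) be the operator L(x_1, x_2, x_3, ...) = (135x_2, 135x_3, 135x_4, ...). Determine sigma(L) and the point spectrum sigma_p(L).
sigma(L) = closed disk {z in C : |z| ≤ 135}; sigma_p(L) = open disk {z in C : |z| < 135}

Note L = 135·V where V is the unit left shift (V x)_k = x_{k+1}; so sigma(L) = 135·sigma(V) and ||L|| = 135||V||. ||L x||^2 = 18225sum_{k≥2} |x_k|^2 ≤ 18225||x||^2, with equality on {x : x_1 = 0}, so ||L|| = 135. For any lambda with |lambda| < 135, set r = lambda/135 (|r| < 1); the vector x = (1, r, r^2, ...) is in l^2 and satisfies L x = 135(r, r^2, ...) = lambda x, so lambda is an eigenvalue. On the boundary |lambda| = 135 the geometric series diverges, so no l^2 eigenvector exists, but these lambda lie in the approximate point spectrum. Hence sigma(L) is the closed disk of radius 135 and sigma_p(L) is the open disk.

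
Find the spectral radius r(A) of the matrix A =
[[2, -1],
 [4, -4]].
r(A) = (2 + sqrt(20))/2 ≈ 3.2361

The eigenvalues of A are the roots of its characteristic polynomial. With M = A (coefficients from the trace and determinant):
  p(λ) = det(λ I - M) = λ^2 + 2λ - 4.
For λ^2 + 2λ - 4 the discriminant is 20. It is nonnegative but not a perfect square, so the roots are real and irrational: λ = (-2 ± sqrt(20))/2 ≈ 1.2361, -3.2361.
Thus the eigenvalues (to 4 decimals) are 1.2361 (modulus 1.2361); -3.2361 (modulus 3.2361). The spectral radius is the largest modulus: r(A) = (2 + sqrt(20))/2 ≈ 3.2361. (Cross-check: r(A) ≤ ||A||_2 ≈ 6.0467; equality holds whenever A is normal, though it can also hold for some non-normal A.)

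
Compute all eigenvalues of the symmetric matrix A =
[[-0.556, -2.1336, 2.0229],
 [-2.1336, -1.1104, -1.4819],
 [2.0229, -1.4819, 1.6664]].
sigma(A) ≈ {-3, -1, 4}

A is real symmetric, so its spectrum consists of real eigenvalues. Expanding the characteristic polynomial of the displayed matrix gives
  det(λ I - A) = p(λ) = λ^3 + (0)λ^2 + (-13)λ + (-12).
Solving p(λ) = 0 yields eigenvalues ≈ -3, -1, 4. (A is shown rounded to 4 decimals, so these recover the underlying integer eigenvalues to within that precision.)
Verification: the trace of A = 0 equals the sum of eigenvalues 0, and det(A) ≈ 11.9998 matches the eigenvalue product 12.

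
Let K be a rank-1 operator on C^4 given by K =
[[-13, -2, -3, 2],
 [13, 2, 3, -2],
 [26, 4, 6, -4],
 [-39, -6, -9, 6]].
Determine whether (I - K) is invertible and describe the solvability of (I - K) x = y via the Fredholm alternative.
(I - K) is singular (det(I - K) = 0, i.e. 1 ∈ sigma(K)). (I - K) x = y is solvable iff y ⊥ ker((I - K)^*) = span{(-13, -2, -3, 2)}, i.e. iff -13y_1 - 2y_2 - 3y_3 + 2y_4 = 0. When solvable, the solutions are x = y + c·(1, -1, -2, 3), c arbitrary (ker(I - K) = span{(1, -1, -2, 3)}, dimension 1).

K has rank 1, so it is an outer product K = u v^T: every row of K is a multiple of one row vector. Reading off the entries, u = (1, -1, -2, 3) and v = (-13, -2, -3, 2) (row i of K equals u_i·v^T). A rank-one matrix u v^T satisfies K u = u (v·u) and kills the (3)-dimensional subspace v^⊥, so its characteristic polynomial is lambda^3 (lambda - v·u) with v·u = tr K = 1. Hence the eigenvalues of I - K are 1 (multiplicity 3) and 1 - (1) = 0, so det(I - K) = 0. (Direct check: I - K =
[[14, 2, 3, -2],
 [-13, -1, -3, 2],
 [-26, -4, -5, 4],
 [39, 6, 9, -5]]
has determinant 0.) So 1 is an eigenvalue of K and (I - K) is not invertible. The finite-dimensional Fredholm alternative says: either (I - K) is invertible, or ker(I - K) ≠ {0} and then range(I - K) = ker((I - K)^*)^⊥, with dim ker(I - K) = dim ker((I - K)^*). We are in the second case, so we need both kernels. Kernel of I - K: (I - K) u = u - u (v·u) = u - u = 0, so ker(I - K) = span{u} = span{(1, -1, -2, 3)} (it is exactly 1-dimensional because rank(I - K) = 3). Kernel of the adjoint: K is real, so (I - K)^* = I - K^T = I - v u^T, and (I - v u^T) v = v - v (u·v) = 0; hence ker((I - K)^*) = span{v} = span{(-13, -2, -3, 2)}. Therefore (I - K) x = y is solvable iff <y, v> = 0, i.e. iff -13y_1 - 2y_2 - 3y_3 + 2y_4 = 0. When this holds, K y = u (v·y) = 0, so (I - K) y = y and x = y is a particular solution; the full solution set is the line x = y + c·u = y + c·(1, -1, -2, 3), c ∈ C.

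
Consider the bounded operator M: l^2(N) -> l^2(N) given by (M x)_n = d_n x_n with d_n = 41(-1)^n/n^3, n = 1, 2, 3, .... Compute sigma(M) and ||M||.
sigma(M) = {41(-1)^n/n^3 : n ≥ 1} ∪ {0}; ||M|| = 41

A bounded diagonal operator on l^2 with diagonal entries d_n has spectrum equal to the closure of {d_n : n ≥ 1}: every d_n is an eigenvalue (with eigenvector e_n), so {d_n} ⊂ sigma(M); the spectrum is closed, so its closure is too; and for lambda not in the closure, (M - lambda I) has bounded inverse (the diagonal entries 1/(d_n - lambda) are bounded). For our sequence d_n = 41(-1)^n/n^3, n = 1, 2, 3, ...:
  - {d_n} = {41(-1)^n/n^3 : n ≥ 1}; the only limit point is 0
  - closure = {41(-1)^n/n^3 : n ≥ 1} ∪ {0}
For the norm: a diagonal operator has ||M|| = sup_n |d_n|. Here |d_n| = 41/n^3 is decreasing, so sup_n |d_n| = |d_1| = 41. So ||M|| = 41.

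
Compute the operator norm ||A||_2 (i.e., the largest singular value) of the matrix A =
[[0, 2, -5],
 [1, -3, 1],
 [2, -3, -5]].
||A||_2 ≈ 7.2899 (= sqrt(largest eigenvalue of A^T A))

||A||_2 = sigma_max(A) = sqrt(lambda_max(A^T A)). Form the symmetric matrix M = A^T A =
[[5, -9, -9],
 [-9, 22, 2],
 [-9, 2, 51]].
Its characteristic polynomial (trace, sum of principal 2x2 minors, determinant of M give the coefficients) is
  p(λ) = det(λ I - M) = λ^3 - 78λ^2 + 1321λ - 1.
No integer candidate from the rational root theorem (±divisors of 1) is a root, so the roots are irrational. The cubic discriminant is Δ = 1395989249 > 0, so there are three distinct real roots. p(0) = -1 and p(1) = 1243 have opposite signs, so a root lies in (0, 1); Newton's method refines it to λ ≈ 0.0008. p(24) = 599 and p(25) = -101 have opposite signs, so a root lies in (24, 25); Newton's method refines it to λ ≈ 24.8564. p(53) = -213 and p(54) = 1349 have opposite signs, so a root lies in (53, 54); Newton's method refines it to λ ≈ 53.1428. Check (Vieta): the three roots sum to 78, matching tr M = 78.
So the eigenvalues of A^T A are ≈ 0.0008, 24.8564, 53.1428 (all ≥ 0, as they must be for A^T A). The largest is λ_max ≈ 53.1428, hence ||A||_2 = sqrt(λ_max) ≈ 7.2899.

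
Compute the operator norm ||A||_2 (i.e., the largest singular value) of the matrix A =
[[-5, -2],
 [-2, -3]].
||A||_2 = sqrt((42 + sqrt(1280))/2) ≈ 6.2361 (= sqrt(largest eigenvalue of A^T A))

||A||_2 = sigma_max(A) = sqrt(lambda_max(A^T A)). Form the symmetric matrix M = A^T A =
[[29, 16],
 [16, 13]].
Its characteristic polynomial (trace, determinant of M give the coefficients) is
  p(λ) = det(λ I - M) = λ^2 - 42λ + 121.
For λ^2 - 42λ + 121 the discriminant is 1280. It is nonnegative but not a perfect square, so the roots are real and irrational: λ = (42 ± sqrt(1280))/2 ≈ 38.8885, 3.1115.
So the eigenvalues of A^T A are ≈ 3.1115, 38.8885 (all ≥ 0, as they must be for A^T A). The largest is λ_max = (42 + sqrt(1280))/2 ≈ 38.8885, hence ||A||_2 = sqrt(λ_max) = sqrt((42 + sqrt(1280))/2) ≈ 6.2361.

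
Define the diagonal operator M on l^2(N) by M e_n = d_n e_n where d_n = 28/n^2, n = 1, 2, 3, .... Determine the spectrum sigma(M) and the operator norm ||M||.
sigma(M) = {28/n^2 : n ≥ 1} ∪ {0}; ||M|| = 28

A bounded diagonal operator on l^2 with diagonal entries d_n has spectrum equal to the closure of {d_n : n ≥ 1}: every d_n is an eigenvalue (with eigenvector e_n), so {d_n} ⊂ sigma(M); the spectrum is closed, so its closure is too; and for lambda not in the closure, (M - lambda I) has bounded inverse (the diagonal entries 1/(d_n - lambda) are bounded). For our sequence d_n = 28/n^2, n = 1, 2, 3, ...:
  - {d_n} = {28/n^2 : n ≥ 1}; the only limit point is 0
  - closure = {28/n^2 : n ≥ 1} ∪ {0}
For the norm: a diagonal operator has ||M|| = sup_n |d_n|. Here d_n = 28/n^2 is positive and decreasing, so sup_n |d_n| = d_1 = 28. So ||M|| = 28.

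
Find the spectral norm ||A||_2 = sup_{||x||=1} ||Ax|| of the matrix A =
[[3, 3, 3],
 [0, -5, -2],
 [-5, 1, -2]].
||A||_2 ≈ 7.4423 (= sqrt(largest eigenvalue of A^T A))

||A||_2 = sigma_max(A) = sqrt(lambda_max(A^T A)). Form the symmetric matrix M = A^T A =
[[34, 4, 19],
 [4, 35, 17],
 [19, 17, 17]].
Its characteristic polynomial (trace, sum of principal 2x2 minors, determinant of M give the coefficients) is
  p(λ) = det(λ I - M) = λ^3 - 86λ^2 + 1697λ - 81.
No integer candidate from the rational root theorem (±divisors of 81) is a root, so the roots are irrational. The cubic discriminant is Δ = 1757448017 > 0, so there are three distinct real roots. p(0) = -81 and p(1) = 1531 have opposite signs, so a root lies in (0, 1); Newton's method refines it to λ ≈ 0.0478. p(30) = 429 and p(31) = -329 have opposite signs, so a root lies in (30, 31); Newton's method refines it to λ ≈ 30.5642. p(55) = -521 and p(56) = 871 have opposite signs, so a root lies in (55, 56); Newton's method refines it to λ ≈ 55.388. Check (Vieta): the three roots sum to 86, matching tr M = 86.
So the eigenvalues of A^T A are ≈ 0.0478, 30.5642, 55.388 (all ≥ 0, as they must be for A^T A). The largest is λ_max ≈ 55.388, hence ||A||_2 = sqrt(λ_max) ≈ 7.4423.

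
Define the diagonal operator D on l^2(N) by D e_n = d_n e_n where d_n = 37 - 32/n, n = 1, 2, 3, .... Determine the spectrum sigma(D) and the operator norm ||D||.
sigma(D) = {37 - 32/n : n ≥ 1} ∪ {37}; ||D|| = 37

A bounded diagonal operator on l^2 with diagonal entries d_n has spectrum equal to the closure of {d_n : n ≥ 1}: every d_n is an eigenvalue (with eigenvector e_n), so {d_n} ⊂ sigma(D); the spectrum is closed, so its closure is too; and for lambda not in the closure, (D - lambda I) has bounded inverse (the diagonal entries 1/(d_n - lambda) are bounded). For our sequence d_n = 37 - 32/n, n = 1, 2, 3, ...:
  - {d_n} = {37 - 32/n : n ≥ 1}; the only limit point is 37
  - closure = {37 - 32/n : n ≥ 1} ∪ {37}
For the norm: a diagonal operator has ||D|| = sup_n |d_n|. Here d_n = 37 - 32/n increases monotonically from d_1 = 5 toward 37, with all terms in [5, 37); so sup_n |d_n| = 37 (the supremum is the limit, not attained). So ||D|| = 37.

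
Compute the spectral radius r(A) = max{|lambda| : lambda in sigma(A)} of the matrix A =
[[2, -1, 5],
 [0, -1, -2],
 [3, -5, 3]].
r(A) ≈ 7.2257

The eigenvalues of A are the roots of its characteristic polynomial. With M = A (coefficients from the trace, the sum of principal 2x2 minors, and det A):
  p(λ) = det(λ I - M) = λ^3 - 4λ^2 - 24λ + 5.
No integer candidate from the rational root theorem (±divisors of 5) is a root, so the roots are irrational. The cubic discriminant is Δ = 73757 > 0, so there are three distinct real roots. p(-4) = -27 and p(-3) = 14 have opposite signs, so a root lies in (-4, -3); Newton's method refines it to λ ≈ -3.4276. p(0) = 5 and p(1) = -22 have opposite signs, so a root lies in (0, 1); Newton's method refines it to λ ≈ 0.2019. p(7) = -16 and p(8) = 69 have opposite signs, so a root lies in (7, 8); Newton's method refines it to λ ≈ 7.2257. Check (Vieta): the three roots sum to 4, matching tr M = 4.
Thus the eigenvalues (to 4 decimals) are -3.4276 (modulus 3.4276); 0.2019 (modulus 0.2019); 7.2257 (modulus 7.2257). The spectral radius is the largest modulus: r(A) ≈ 7.2257. (Cross-check: r(A) ≤ ||A||_2 ≈ 7.9992; equality holds whenever A is normal, though it can also hold for some non-normal A.)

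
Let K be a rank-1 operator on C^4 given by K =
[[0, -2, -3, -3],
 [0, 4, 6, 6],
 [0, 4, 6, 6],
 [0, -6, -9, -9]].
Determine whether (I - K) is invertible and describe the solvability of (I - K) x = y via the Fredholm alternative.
(I - K) is singular (det(I - K) = 0, i.e. 1 ∈ sigma(K)). (I - K) x = y is solvable iff y ⊥ ker((I - K)^*) = span{(0, -2, -3, -3)}, i.e. iff -2y_2 - 3y_3 - 3y_4 = 0. When solvable, the solutions are x = y + c·(1, -2, -2, 3), c arbitrary (ker(I - K) = span{(1, -2, -2, 3)}, dimension 1).

K has rank 1, so it is an outer product K = u v^T: every row of K is a multiple of one row vector. Reading off the entries, u = (1, -2, -2, 3) and v = (0, -2, -3, -3) (row i of K equals u_i·v^T). A rank-one matrix u v^T satisfies K u = u (v·u) and kills the (3)-dimensional subspace v^⊥, so its characteristic polynomial is lambda^3 (lambda - v·u) with v·u = tr K = 1. Hence the eigenvalues of I - K are 1 (multiplicity 3) and 1 - (1) = 0, so det(I - K) = 0. (Direct check: I - K =
[[1, 2, 3, 3],
 [0, -3, -6, -6],
 [0, -4, -5, -6],
 [0, 6, 9, 10]]
has determinant 0.) So 1 is an eigenvalue of K and (I - K) is not invertible. The finite-dimensional Fredholm alternative says: either (I - K) is invertible, or ker(I - K) ≠ {0} and then range(I - K) = ker((I - K)^*)^⊥, with dim ker(I - K) = dim ker((I - K)^*). We are in the second case, so we need both kernels. Kernel of I - K: (I - K) u = u - u (v·u) = u - u = 0, so ker(I - K) = span{u} = span{(1, -2, -2, 3)} (it is exactly 1-dimensional because rank(I - K) = 3). Kernel of the adjoint: K is real, so (I - K)^* = I - K^T = I - v u^T, and (I - v u^T) v = v - v (u·v) = 0; hence ker((I - K)^*) = span{v} = span{(0, -2, -3, -3)}. Therefore (I - K) x = y is solvable iff <y, v> = 0, i.e. iff -2y_2 - 3y_3 - 3y_4 = 0. When this holds, K y = u (v·y) = 0, so (I - K) y = y and x = y is a particular solution; the full solution set is the line x = y + c·u = y + c·(1, -2, -2, 3), c ∈ C.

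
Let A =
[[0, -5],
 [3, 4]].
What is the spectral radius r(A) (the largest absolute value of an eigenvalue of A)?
r(A) = sqrt(15) ≈ 3.873

The eigenvalues of A are the roots of its characteristic polynomial. With M = A (coefficients from the trace and determinant):
  p(λ) = det(λ I - M) = λ^2 - 4λ + 15.
For λ^2 - 4λ + 15 the discriminant is -44. It is negative, so the roots are the complex-conjugate pair λ = 2 ± (sqrt(44)/2) i ≈ 2 ± 3.3166i. For a conjugate pair the product of the roots equals the constant term, so |λ|^2 = 15 and |λ| = sqrt(15) ≈ 3.873.
Thus the eigenvalues (to 4 decimals) are 2 ± 3.3166i (modulus 3.873). The spectral radius is the largest modulus: r(A) = sqrt(15) ≈ 3.873. (Cross-check: r(A) ≤ ||A||_2 ≈ 6.7082; equality holds whenever A is normal, though it can also hold for some non-normal A.)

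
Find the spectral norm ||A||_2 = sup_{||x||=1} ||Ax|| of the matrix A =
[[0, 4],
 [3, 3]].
||A||_2 = sqrt((34 + sqrt(580))/2) ≈ 5.389 (= sqrt(largest eigenvalue of A^T A))

||A||_2 = sigma_max(A) = sqrt(lambda_max(A^T A)). Form the symmetric matrix M = A^T A =
[[9, 9],
 [9, 25]].
Its characteristic polynomial (trace, determinant of M give the coefficients) is
  p(λ) = det(λ I - M) = λ^2 - 34λ + 144.
For λ^2 - 34λ + 144 the discriminant is 580. It is nonnegative but not a perfect square, so the roots are real and irrational: λ = (34 ± sqrt(580))/2 ≈ 29.0416, 4.9584.
So the eigenvalues of A^T A are ≈ 4.9584, 29.0416 (all ≥ 0, as they must be for A^T A). The largest is λ_max = (34 + sqrt(580))/2 ≈ 29.0416, hence ||A||_2 = sqrt(λ_max) = sqrt((34 + sqrt(580))/2) ≈ 5.389.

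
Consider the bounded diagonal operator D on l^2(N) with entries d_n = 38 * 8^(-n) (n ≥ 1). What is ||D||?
||D|| = 19/4 (attained at n = 1)

For D diagonal, ||D|| = sup_n |d_n|. The sequence d_n = 38 * 8^(-n) is positive and strictly decreasing (ratio 8^(-1) < 1), so the supremum is d_1 = 38/8 = 19/4. Hence ||D|| = 19/4.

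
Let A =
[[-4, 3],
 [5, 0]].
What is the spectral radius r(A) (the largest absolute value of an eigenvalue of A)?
r(A) = (4 + sqrt(76))/2 ≈ 6.3589

The eigenvalues of A are the roots of its characteristic polynomial. With M = A (coefficients from the trace and determinant):
  p(λ) = det(λ I - M) = λ^2 + 4λ - 15.
For λ^2 + 4λ - 15 the discriminant is 76. It is nonnegative but not a perfect square, so the roots are real and irrational: λ = (-4 ± sqrt(76))/2 ≈ 2.3589, -6.3589.
Thus the eigenvalues (to 4 decimals) are 2.3589 (modulus 2.3589); -6.3589 (modulus 6.3589). The spectral radius is the largest modulus: r(A) = (4 + sqrt(76))/2 ≈ 6.3589. (Cross-check: r(A) ≤ ||A||_2 ≈ 6.7082; equality holds whenever A is normal, though it can also hold for some non-normal A.)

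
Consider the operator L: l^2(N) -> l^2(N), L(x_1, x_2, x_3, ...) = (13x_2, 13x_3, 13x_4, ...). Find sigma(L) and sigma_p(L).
sigma(L) = closed disk {z in C : |z| ≤ 13}; sigma_p(L) = open disk {z in C : |z| < 13}

Note L = 13·V where V is the unit left shift (V x)_k = x_{k+1}; so sigma(L) = 13·sigma(V) and ||L|| = 13||V||. ||L x||^2 = 169sum_{k≥2} |x_k|^2 ≤ 169||x||^2, with equality on {x : x_1 = 0}, so ||L|| = 13. For any lambda with |lambda| < 13, set r = lambda/13 (|r| < 1); the vector x = (1, r, r^2, ...) is in l^2 and satisfies L x = 13(r, r^2, ...) = lambda x, so lambda is an eigenvalue. On the boundary |lambda| = 13 the geometric series diverges, so no l^2 eigenvector exists, but these lambda lie in the approximate point spectrum. Hence sigma(L) is the closed disk of radius 13 and sigma_p(L) is the open disk.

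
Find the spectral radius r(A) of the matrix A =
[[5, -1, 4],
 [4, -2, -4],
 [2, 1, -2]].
r(A) ≈ 5.8449

The eigenvalues of A are the roots of its characteristic polynomial. With M = A (coefficients from the trace, the sum of principal 2x2 minors, and det A):
  p(λ) = det(λ I - M) = λ^3 - λ^2 - 16λ - 72.
No integer candidate from the rational root theorem (±divisors of 72) is a root, so the roots are irrational. The cubic discriminant is Δ = -144352 < 0, so there is one real root and a complex-conjugate pair. p(5) = -52 and p(6) = 12 have opposite signs, so a root lies in (5, 6); Newton's method refines it to λ ≈ 5.8449. Dividing out (λ - (5.8449)) leaves approximately λ^2 + 4.8449λ + 12.3184. For λ^2 + 4.8449λ + 12.3184 the discriminant is -25.8. It is negative, so the remaining roots are the complex-conjugate pair λ ≈ -2.4225 ± 2.5397i. Their product equals the constant term, so |λ|^2 ≈ 12.3184 and |λ| ≈ 3.5098.
Thus the eigenvalues (to 4 decimals) are 5.8449 (modulus 5.8449); -2.4225 ± 2.5397i (modulus 3.5098). The spectral radius is the largest modulus: r(A) ≈ 5.8449. (Cross-check: r(A) ≤ ||A||_2 ≈ 6.9217; equality holds whenever A is normal, though it can also hold for some non-normal A.)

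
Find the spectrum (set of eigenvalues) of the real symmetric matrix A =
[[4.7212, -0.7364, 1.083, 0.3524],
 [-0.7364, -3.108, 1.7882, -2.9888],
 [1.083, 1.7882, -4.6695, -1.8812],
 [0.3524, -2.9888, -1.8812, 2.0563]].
sigma(A) ≈ {-6, -4, 4, 5}

A is real symmetric, so its spectrum consists of real eigenvalues. Expanding the characteristic polynomial of the displayed matrix gives
  det(λ I - A) = p(λ) = λ^4 + (1)λ^3 + (-46)λ^2 + (-16)λ + (479.996).
Solving p(λ) = 0 yields eigenvalues ≈ -6, -4, 4, 5. (A is shown rounded to 4 decimals, so these recover the underlying integer eigenvalues to within that precision.)
Verification: the trace of A = -1 equals the sum of eigenvalues -1, and det(A) ≈ 479.9960 matches the eigenvalue product 480.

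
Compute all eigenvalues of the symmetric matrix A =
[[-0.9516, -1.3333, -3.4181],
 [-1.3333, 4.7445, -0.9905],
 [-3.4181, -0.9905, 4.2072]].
sigma(A) ≈ {-3, 5, 6}

A is real symmetric, so its spectrum consists of real eigenvalues. Expanding the characteristic polynomial of the displayed matrix gives
  det(λ I - A) = p(λ) = λ^3 + (-8)λ^2 + (-3)λ + (90).
Solving p(λ) = 0 yields eigenvalues ≈ -3, 5, 6. (A is shown rounded to 4 decimals, so these recover the underlying integer eigenvalues to within that precision.)
Verification: the trace of A = 8 equals the sum of eigenvalues 8, and det(A) ≈ -90.0005 matches the eigenvalue product -90.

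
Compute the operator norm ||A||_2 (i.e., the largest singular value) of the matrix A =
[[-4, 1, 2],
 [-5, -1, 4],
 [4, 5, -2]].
||A||_2 ≈ 9.4576 (= sqrt(largest eigenvalue of A^T A))

||A||_2 = sigma_max(A) = sqrt(lambda_max(A^T A)). Form the symmetric matrix M = A^T A =
[[57, 21, -36],
 [21, 27, -12],
 [-36, -12, 24]].
Its characteristic polynomial (trace, sum of principal 2x2 minors, determinant of M give the coefficients) is
  p(λ) = det(λ I - M) = λ^3 - 108λ^2 + 1674λ - 1296.
No integer candidate from the rational root theorem (±divisors of 1296) is a root, so the roots are irrational. The cubic discriminant is Δ = 11563526304 > 0, so there are three distinct real roots. p(0) = -1296 and p(1) = 271 have opposite signs, so a root lies in (0, 1); Newton's method refines it to λ ≈ 0.8169. p(17) = 863 and p(18) = -324 have opposite signs, so a root lies in (17, 18); Newton's method refines it to λ ≈ 17.7361. p(89) = -2809 and p(90) = 3564 have opposite signs, so a root lies in (89, 90); Newton's method refines it to λ ≈ 89.447. Check (Vieta): the three roots sum to 108, matching tr M = 108.
So the eigenvalues of A^T A are ≈ 0.8169, 17.7361, 89.447 (all ≥ 0, as they must be for A^T A). The largest is λ_max ≈ 89.447, hence ||A||_2 = sqrt(λ_max) ≈ 9.4576.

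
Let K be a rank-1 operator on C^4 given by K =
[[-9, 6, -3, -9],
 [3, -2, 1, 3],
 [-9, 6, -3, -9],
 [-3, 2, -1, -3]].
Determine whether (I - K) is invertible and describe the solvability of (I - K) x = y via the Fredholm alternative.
(I - K) is invertible (det(I - K) = 18 ≠ 0), so for every y in C^4 the equation (I - K) x = y has a unique solution.

K has rank 1, so it is an outer product K = u v^T: every row of K is a multiple of one row vector. Reading off the entries, u = (-3, 1, -3, -1) and v = (3, -2, 1, 3) (row i of K equals u_i·v^T). A rank-one matrix u v^T satisfies K u = u (v·u) and kills the (3)-dimensional subspace v^⊥, so its characteristic polynomial is lambda^3 (lambda - v·u) with v·u = tr K = -17. Hence the eigenvalues of I - K are 1 (multiplicity 3) and 1 - (-17) = 18, so det(I - K) = 18. (Direct check: I - K =
[[10, -6, 3, 9],
 [-3, 3, -1, -3],
 [9, -6, 4, 9],
 [3, -2, 1, 4]]
has determinant 18.) The finite-dimensional Fredholm alternative says: either (I - K) is invertible, or ker(I - K) ≠ {0} and then range(I - K) = ker((I - K)^*)^⊥, with dim ker(I - K) = dim ker((I - K)^*). Since det(I - K) ≠ 0, 1 is not an eigenvalue of K and ker(I - K) = {0}, so we are in the first case: for every y there is a unique x = (I - K)^(-1) y. Explicitly, by the Sherman–Morrison formula, (I - u v^T)^(-1) = I + u v^T/(1 - v·u), i.e. (I - K)^(-1) = I + K/(18).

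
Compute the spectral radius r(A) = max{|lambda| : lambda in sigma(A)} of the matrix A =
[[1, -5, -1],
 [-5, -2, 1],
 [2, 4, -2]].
r(A) ≈ 5.9549

The eigenvalues of A are the roots of its characteristic polynomial. With M = A (coefficients from the trace, the sum of principal 2x2 minors, and det A):
  p(λ) = det(λ I - M) = λ^3 + 3λ^2 - 27λ - 56.
No integer candidate from the rational root theorem (±divisors of 56) is a root, so the roots are irrational. The cubic discriminant is Δ = 88317 > 0, so there are three distinct real roots. p(-6) = -2 and p(-5) = 29 have opposite signs, so a root lies in (-6, -5); Newton's method refines it to λ ≈ -5.9549. p(-2) = 2 and p(-1) = -27 have opposite signs, so a root lies in (-2, -1); Newton's method refines it to λ ≈ -1.9265. p(4) = -52 and p(5) = 9 have opposite signs, so a root lies in (4, 5); Newton's method refines it to λ ≈ 4.8814. Check (Vieta): the three roots sum to -3, matching tr M = -3.
Thus the eigenvalues (to 4 decimals) are -5.9549 (modulus 5.9549); -1.9265 (modulus 1.9265); 4.8814 (modulus 4.8814). The spectral radius is the largest modulus: r(A) ≈ 5.9549. (Cross-check: r(A) ≤ ||A||_2 ≈ 7.3725; equality holds whenever A is normal, though it can also hold for some non-normal A.)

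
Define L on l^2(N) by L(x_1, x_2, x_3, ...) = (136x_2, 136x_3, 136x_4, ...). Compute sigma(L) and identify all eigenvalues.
sigma(L) = closed disk {z in C : |z| ≤ 136}; sigma_p(L) = open disk {z in C : |z| < 136}

Note L = 136·V where V is the unit left shift (V x)_k = x_{k+1}; so sigma(L) = 136·sigma(V) and ||L|| = 136||V||. ||L x||^2 = 18496sum_{k≥2} |x_k|^2 ≤ 18496||x||^2, with equality on {x : x_1 = 0}, so ||L|| = 136. For any lambda with |lambda| < 136, set r = lambda/136 (|r| < 1); the vector x = (1, r, r^2, ...) is in l^2 and satisfies L x = 136(r, r^2, ...) = lambda x, so lambda is an eigenvalue. On the boundary |lambda| = 136 the geometric series diverges, so no l^2 eigenvector exists, but these lambda lie in the approximate point spectrum. Hence sigma(L) is the closed disk of radius 136 and sigma_p(L) is the open disk.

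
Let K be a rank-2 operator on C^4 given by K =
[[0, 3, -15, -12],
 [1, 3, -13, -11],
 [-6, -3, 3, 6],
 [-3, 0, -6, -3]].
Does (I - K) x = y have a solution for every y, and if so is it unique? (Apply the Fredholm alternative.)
(I - K) is invertible (det(I - K) = -143 ≠ 0), so for every y in C^4 the equation (I - K) x = y has a unique solution.

K has rank 2 and factors as K = U V^T = u1 v1^T + u2 v2^T with u1 = (3, 3, -3, 0), v1 = (1, 1, -3, -3), u2 = (3, 2, 3, 3), v2 = (-1, 0, -2, -1) (multiplying out reproduces the displayed K). The nonzero eigenvalues of U V^T coincide with those of the 2 x 2 matrix G = V^T U = [[v1·u1, v1·u2], [v2·u1, v2·u2]] = [[15, -13], [3, -12]], and by the Sylvester determinant identity det(I_4 - U V^T) = det(I_2 - V^T U) = det([[-14, 13], [-3, 13]]) = (-14)(13) - (13)(-3) = -143. (Direct check: I - K =
[[1, -3, 15, 12],
 [-1, -2, 13, 11],
 [6, 3, -2, -6],
 [3, 0, 6, 4]]
has determinant -143.) The finite-dimensional Fredholm alternative says: either (I - K) is invertible, or ker(I - K) ≠ {0} and then range(I - K) = ker((I - K)^*)^⊥, with dim ker(I - K) = dim ker((I - K)^*). Since det(I - K) ≠ 0, 1 is not an eigenvalue of K and ker(I - K) = {0}, so we are in the first case: for every y there is a unique x = (I - K)^(-1) y. (Explicitly, by the Woodbury identity, (I - U V^T)^(-1) = I + U (I_2 - G)^(-1) V^T.)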